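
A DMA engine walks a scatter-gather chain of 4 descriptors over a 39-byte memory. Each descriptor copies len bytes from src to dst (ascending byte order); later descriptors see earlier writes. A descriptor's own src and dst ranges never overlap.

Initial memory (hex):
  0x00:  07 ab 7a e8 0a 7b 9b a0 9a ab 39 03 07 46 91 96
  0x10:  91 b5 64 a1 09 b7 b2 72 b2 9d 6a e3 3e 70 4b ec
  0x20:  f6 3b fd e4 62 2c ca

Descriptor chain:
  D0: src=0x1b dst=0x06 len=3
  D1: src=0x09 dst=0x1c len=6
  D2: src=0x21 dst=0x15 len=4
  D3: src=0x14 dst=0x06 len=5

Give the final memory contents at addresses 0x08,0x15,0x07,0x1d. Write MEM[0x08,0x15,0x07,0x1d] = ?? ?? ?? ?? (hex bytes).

[0] 0x1b->0x06 len=3 : e3 3e 70
[1] 0x09->0x1c len=6 : ab 39 03 07 46 91
[2] 0x21->0x15 len=4 : 91 fd e4 62
[3] 0x14->0x06 len=5 : 09 91 fd e4 62
query mem[0x08]=0xfd, mem[0x15]=0x91, mem[0x07]=0x91, mem[0x1d]=0x39

MEM[0x08,0x15,0x07,0x1d] = fd 91 91 39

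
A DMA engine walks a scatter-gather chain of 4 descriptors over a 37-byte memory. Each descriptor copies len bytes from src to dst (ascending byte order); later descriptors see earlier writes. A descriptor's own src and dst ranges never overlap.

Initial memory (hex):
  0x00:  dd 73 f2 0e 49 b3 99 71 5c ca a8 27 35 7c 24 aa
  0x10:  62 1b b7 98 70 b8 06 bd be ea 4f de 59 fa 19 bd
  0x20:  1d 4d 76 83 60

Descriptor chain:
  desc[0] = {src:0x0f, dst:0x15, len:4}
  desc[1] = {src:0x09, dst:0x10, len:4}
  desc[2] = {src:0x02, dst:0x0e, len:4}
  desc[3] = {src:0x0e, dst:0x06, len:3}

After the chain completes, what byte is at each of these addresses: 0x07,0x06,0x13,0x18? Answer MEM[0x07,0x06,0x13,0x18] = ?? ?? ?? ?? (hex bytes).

[0] 0x0f->0x15 len=4 : aa 62 1b b7
[1] 0x09->0x10 len=4 : ca a8 27 35
[2] 0x02->0x0e len=4 : f2 0e 49 b3
[3] 0x0e->0x06 len=3 : f2 0e 49
query mem[0x07]=0x0e, mem[0x06]=0xf2, mem[0x13]=0x35, mem[0x18]=0xb7

MEM[0x07,0x06,0x13,0x18] = 0e f2 35 b7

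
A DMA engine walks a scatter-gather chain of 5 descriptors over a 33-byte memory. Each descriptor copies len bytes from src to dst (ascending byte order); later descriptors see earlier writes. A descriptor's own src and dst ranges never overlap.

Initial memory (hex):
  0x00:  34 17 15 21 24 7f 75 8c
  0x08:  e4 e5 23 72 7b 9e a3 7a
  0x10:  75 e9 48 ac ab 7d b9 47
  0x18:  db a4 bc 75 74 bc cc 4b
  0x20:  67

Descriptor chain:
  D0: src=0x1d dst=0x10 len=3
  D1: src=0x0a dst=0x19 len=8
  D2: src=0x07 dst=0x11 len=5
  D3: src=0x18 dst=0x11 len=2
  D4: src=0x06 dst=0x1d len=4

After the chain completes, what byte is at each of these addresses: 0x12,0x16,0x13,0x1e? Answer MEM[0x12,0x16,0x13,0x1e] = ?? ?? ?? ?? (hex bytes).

MEM[0x12,0x16,0x13,0x1e] = 23 b9 e5 8c

  after D0: wrote 3B at 0x10 = bccc4b
  after D1: wrote 8B at 0x19 = 23727b9ea37abccc
  after D2: wrote 5B at 0x11 = 8ce4e52372
  after D3: wrote 2B at 0x11 = db23
  after D4: wrote 4B at 0x1d = 758ce4e5
query mem[0x12]=0x23, mem[0x16]=0xb9, mem[0x13]=0xe5, mem[0x1e]=0x8c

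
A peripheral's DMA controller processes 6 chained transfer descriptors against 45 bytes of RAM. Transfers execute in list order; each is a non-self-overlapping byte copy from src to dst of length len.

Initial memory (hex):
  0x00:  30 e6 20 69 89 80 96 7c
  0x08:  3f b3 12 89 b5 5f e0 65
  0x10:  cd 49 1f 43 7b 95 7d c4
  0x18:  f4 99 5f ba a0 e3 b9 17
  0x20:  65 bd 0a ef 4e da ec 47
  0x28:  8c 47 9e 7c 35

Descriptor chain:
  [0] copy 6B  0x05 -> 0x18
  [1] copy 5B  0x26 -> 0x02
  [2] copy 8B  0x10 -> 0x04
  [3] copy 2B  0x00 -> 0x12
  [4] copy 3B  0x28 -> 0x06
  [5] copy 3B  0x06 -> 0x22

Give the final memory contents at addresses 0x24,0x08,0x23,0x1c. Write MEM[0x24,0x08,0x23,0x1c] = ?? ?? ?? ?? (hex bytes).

MEM[0x24,0x08,0x23,0x1c] = 9e 9e 47 b3

D0: mem[0x18..0x1d] <- [80 96 7c 3f b3 12]
D1: mem[0x02..0x06] <- [ec 47 8c 47 9e]
D2: mem[0x04..0x0b] <- [cd 49 1f 43 7b 95 7d c4]
D3: mem[0x12..0x13] <- [30 e6]
D4: mem[0x06..0x08] <- [8c 47 9e]
D5: mem[0x22..0x24] <- [8c 47 9e]
query mem[0x24]=0x9e, mem[0x08]=0x9e, mem[0x23]=0x47, mem[0x1c]=0xb3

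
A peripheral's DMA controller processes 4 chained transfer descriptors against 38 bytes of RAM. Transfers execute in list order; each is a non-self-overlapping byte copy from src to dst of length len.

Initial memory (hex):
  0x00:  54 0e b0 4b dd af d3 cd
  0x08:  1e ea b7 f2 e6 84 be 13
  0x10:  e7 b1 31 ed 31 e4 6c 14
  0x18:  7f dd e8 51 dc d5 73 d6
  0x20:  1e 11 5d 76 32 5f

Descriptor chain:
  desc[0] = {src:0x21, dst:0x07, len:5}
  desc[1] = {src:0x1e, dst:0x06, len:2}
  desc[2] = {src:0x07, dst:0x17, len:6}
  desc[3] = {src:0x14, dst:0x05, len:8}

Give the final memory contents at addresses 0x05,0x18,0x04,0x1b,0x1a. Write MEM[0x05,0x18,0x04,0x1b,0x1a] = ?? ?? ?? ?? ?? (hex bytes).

MEM[0x05,0x18,0x04,0x1b,0x1a] = 31 5d dd 5f 32

[0] 0x21->0x07 len=5 : 11 5d 76 32 5f
[1] 0x1e->0x06 len=2 : 73 d6
[2] 0x07->0x17 len=6 : d6 5d 76 32 5f e6
[3] 0x14->0x05 len=8 : 31 e4 6c d6 5d 76 32 5f
query mem[0x05]=0x31, mem[0x18]=0x5d, mem[0x04]=0xdd, mem[0x1b]=0x5f, mem[0x1a]=0x32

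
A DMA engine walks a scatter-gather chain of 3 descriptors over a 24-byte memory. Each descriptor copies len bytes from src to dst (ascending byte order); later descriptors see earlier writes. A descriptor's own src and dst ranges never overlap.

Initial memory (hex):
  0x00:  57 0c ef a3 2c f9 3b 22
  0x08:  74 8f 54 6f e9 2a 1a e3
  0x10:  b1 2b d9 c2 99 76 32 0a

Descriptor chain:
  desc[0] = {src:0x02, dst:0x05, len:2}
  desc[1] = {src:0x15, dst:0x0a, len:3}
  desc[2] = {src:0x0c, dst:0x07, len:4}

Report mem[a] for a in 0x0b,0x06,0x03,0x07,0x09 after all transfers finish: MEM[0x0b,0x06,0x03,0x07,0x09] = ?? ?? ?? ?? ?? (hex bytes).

MEM[0x0b,0x06,0x03,0x07,0x09] = 32 a3 a3 0a 1a

[0] 0x02->0x05 len=2 : ef a3
[1] 0x15->0x0a len=3 : 76 32 0a
[2] 0x0c->0x07 len=4 : 0a 2a 1a e3
query mem[0x0b]=0x32, mem[0x06]=0xa3, mem[0x03]=0xa3, mem[0x07]=0x0a, mem[0x09]=0x1a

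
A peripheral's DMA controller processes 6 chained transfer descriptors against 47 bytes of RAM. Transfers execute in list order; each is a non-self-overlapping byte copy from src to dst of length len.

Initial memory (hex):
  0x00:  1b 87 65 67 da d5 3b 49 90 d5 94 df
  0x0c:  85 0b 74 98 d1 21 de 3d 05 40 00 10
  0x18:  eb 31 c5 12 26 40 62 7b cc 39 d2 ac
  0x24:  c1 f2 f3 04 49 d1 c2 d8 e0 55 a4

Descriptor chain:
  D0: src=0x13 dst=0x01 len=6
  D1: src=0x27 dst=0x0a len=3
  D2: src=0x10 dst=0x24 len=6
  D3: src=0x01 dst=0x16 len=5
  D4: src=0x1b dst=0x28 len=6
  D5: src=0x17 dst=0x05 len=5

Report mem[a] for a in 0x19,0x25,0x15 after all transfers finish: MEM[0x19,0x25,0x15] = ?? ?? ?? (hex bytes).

MEM[0x19,0x25,0x15] = 00 21 40

#0 dst[0x01+6] := {0x3d,0x05,0x40,0x00,0x10,0xeb}
#1 dst[0x0a+3] := {0x04,0x49,0xd1}
#2 dst[0x24+6] := {0xd1,0x21,0xde,0x3d,0x05,0x40}
#3 dst[0x16+5] := {0x3d,0x05,0x40,0x00,0x10}
#4 dst[0x28+6] := {0x12,0x26,0x40,0x62,0x7b,0xcc}
#5 dst[0x05+5] := {0x05,0x40,0x00,0x10,0x12}
query mem[0x19]=0x00, mem[0x25]=0x21, mem[0x15]=0x40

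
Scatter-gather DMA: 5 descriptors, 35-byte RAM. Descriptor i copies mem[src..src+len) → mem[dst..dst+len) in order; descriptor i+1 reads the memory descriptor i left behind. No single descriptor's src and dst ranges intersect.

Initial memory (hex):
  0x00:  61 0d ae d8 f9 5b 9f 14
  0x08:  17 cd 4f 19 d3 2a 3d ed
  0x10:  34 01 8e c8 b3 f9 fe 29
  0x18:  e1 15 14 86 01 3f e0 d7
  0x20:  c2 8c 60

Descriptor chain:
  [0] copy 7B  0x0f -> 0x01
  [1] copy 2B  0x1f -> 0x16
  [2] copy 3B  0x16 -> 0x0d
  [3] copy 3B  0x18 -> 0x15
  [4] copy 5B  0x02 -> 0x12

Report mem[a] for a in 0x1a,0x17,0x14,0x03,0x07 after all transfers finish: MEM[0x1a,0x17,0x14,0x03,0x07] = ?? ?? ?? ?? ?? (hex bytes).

D0: mem[0x01..0x07] <- [ed 34 01 8e c8 b3 f9]
D1: mem[0x16..0x17] <- [d7 c2]
D2: mem[0x0d..0x0f] <- [d7 c2 e1]
D3: mem[0x15..0x17] <- [e1 15 14]
D4: mem[0x12..0x16] <- [34 01 8e c8 b3]
query mem[0x1a]=0x14, mem[0x17]=0x14, mem[0x14]=0x8e, mem[0x03]=0x01, mem[0x07]=0xf9

MEM[0x1a,0x17,0x14,0x03,0x07] = 14 14 8e 01 f9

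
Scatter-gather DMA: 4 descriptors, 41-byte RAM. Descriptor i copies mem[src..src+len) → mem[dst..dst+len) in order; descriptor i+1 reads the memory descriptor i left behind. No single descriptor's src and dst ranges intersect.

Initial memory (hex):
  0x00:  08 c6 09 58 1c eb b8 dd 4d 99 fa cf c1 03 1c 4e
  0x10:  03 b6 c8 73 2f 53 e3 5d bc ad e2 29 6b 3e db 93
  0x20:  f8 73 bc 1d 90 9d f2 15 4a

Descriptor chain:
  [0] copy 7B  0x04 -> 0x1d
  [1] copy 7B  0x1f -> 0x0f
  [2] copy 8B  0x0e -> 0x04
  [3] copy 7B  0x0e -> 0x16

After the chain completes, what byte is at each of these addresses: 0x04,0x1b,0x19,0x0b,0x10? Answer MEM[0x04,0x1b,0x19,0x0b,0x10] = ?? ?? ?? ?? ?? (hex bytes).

D0: mem[0x1d..0x23] <- [1c eb b8 dd 4d 99 fa]
D1: mem[0x0f..0x15] <- [b8 dd 4d 99 fa 90 9d]
D2: mem[0x04..0x0b] <- [1c b8 dd 4d 99 fa 90 9d]
D3: mem[0x16..0x1c] <- [1c b8 dd 4d 99 fa 90]
query mem[0x04]=0x1c, mem[0x1b]=0xfa, mem[0x19]=0x4d, mem[0x0b]=0x9d, mem[0x10]=0xdd

MEM[0x04,0x1b,0x19,0x0b,0x10] = 1c fa 4d 9d dd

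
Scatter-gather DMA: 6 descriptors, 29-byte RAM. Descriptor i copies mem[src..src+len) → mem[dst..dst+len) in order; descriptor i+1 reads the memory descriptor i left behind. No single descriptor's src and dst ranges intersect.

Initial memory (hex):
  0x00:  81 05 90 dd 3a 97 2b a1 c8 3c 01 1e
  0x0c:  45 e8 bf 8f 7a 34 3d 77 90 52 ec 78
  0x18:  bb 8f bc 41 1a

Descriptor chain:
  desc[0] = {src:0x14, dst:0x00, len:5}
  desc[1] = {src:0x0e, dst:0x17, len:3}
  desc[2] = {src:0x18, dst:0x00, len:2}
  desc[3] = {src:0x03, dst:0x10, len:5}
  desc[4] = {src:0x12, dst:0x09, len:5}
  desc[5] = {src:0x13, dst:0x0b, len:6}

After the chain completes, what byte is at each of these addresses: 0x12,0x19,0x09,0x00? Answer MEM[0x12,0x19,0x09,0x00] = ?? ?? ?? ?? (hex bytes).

MEM[0x12,0x19,0x09,0x00] = 97 7a 97 8f

  after D0: wrote 5B at 0x00 = 9052ec78bb
  after D1: wrote 3B at 0x17 = bf8f7a
  after D2: wrote 2B at 0x00 = 8f7a
  after D3: wrote 5B at 0x10 = 78bb972ba1
  after D4: wrote 5B at 0x09 = 972ba152ec
  after D5: wrote 6B at 0x0b = 2ba152ecbf8f
query mem[0x12]=0x97, mem[0x19]=0x7a, mem[0x09]=0x97, mem[0x00]=0x8f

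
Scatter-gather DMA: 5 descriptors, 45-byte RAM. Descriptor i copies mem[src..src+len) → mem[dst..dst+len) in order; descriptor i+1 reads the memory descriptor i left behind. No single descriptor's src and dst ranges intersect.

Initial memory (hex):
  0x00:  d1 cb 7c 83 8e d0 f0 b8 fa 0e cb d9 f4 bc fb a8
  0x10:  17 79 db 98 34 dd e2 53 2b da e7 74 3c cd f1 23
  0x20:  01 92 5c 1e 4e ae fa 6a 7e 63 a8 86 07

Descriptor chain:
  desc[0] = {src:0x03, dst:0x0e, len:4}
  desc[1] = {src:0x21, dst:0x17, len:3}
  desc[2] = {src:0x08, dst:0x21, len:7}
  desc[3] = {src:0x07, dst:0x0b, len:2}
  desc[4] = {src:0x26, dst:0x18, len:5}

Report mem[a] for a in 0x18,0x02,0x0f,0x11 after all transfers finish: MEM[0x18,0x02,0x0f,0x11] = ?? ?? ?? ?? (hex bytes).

#0 dst[0x0e+4] := {0x83,0x8e,0xd0,0xf0}
#1 dst[0x17+3] := {0x92,0x5c,0x1e}
#2 dst[0x21+7] := {0xfa,0x0e,0xcb,0xd9,0xf4,0xbc,0x83}
#3 dst[0x0b+2] := {0xb8,0xfa}
#4 dst[0x18+5] := {0xbc,0x83,0x7e,0x63,0xa8}
query mem[0x18]=0xbc, mem[0x02]=0x7c, mem[0x0f]=0x8e, mem[0x11]=0xf0

MEM[0x18,0x02,0x0f,0x11] = bc 7c 8e f0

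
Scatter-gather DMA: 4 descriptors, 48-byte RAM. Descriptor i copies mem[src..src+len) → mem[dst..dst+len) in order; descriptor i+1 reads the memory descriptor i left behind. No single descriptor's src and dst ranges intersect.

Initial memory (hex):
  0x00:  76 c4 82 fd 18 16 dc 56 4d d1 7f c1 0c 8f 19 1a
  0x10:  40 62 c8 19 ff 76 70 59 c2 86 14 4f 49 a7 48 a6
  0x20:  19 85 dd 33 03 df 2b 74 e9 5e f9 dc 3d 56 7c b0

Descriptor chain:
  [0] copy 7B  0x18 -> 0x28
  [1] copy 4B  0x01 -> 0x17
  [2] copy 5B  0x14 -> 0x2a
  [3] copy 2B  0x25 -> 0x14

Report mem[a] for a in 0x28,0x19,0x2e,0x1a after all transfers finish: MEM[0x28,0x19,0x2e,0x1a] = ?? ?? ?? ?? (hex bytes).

[0] 0x18->0x28 len=7 : c2 86 14 4f 49 a7 48
[1] 0x01->0x17 len=4 : c4 82 fd 18
[2] 0x14->0x2a len=5 : ff 76 70 c4 82
[3] 0x25->0x14 len=2 : df 2b
query mem[0x28]=0xc2, mem[0x19]=0xfd, mem[0x2e]=0x82, mem[0x1a]=0x18

MEM[0x28,0x19,0x2e,0x1a] = c2 fd 82 18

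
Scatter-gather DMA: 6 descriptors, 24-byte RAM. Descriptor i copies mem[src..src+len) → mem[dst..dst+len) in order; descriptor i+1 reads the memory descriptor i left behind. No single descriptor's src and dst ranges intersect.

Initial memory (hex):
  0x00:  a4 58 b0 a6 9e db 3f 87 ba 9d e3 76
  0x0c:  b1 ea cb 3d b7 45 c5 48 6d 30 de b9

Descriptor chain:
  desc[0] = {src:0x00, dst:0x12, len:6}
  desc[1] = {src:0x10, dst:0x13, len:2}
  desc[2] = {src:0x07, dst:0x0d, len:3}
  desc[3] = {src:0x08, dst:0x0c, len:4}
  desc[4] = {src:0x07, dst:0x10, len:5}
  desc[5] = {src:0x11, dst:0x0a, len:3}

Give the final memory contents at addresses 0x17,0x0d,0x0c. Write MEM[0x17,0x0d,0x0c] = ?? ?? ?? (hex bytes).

D0: mem[0x12..0x17] <- [a4 58 b0 a6 9e db]
D1: mem[0x13..0x14] <- [b7 45]
D2: mem[0x0d..0x0f] <- [87 ba 9d]
D3: mem[0x0c..0x0f] <- [ba 9d e3 76]
D4: mem[0x10..0x14] <- [87 ba 9d e3 76]
D5: mem[0x0a..0x0c] <- [ba 9d e3]
query mem[0x17]=0xdb, mem[0x0d]=0x9d, mem[0x0c]=0xe3

MEM[0x17,0x0d,0x0c] = db 9d e3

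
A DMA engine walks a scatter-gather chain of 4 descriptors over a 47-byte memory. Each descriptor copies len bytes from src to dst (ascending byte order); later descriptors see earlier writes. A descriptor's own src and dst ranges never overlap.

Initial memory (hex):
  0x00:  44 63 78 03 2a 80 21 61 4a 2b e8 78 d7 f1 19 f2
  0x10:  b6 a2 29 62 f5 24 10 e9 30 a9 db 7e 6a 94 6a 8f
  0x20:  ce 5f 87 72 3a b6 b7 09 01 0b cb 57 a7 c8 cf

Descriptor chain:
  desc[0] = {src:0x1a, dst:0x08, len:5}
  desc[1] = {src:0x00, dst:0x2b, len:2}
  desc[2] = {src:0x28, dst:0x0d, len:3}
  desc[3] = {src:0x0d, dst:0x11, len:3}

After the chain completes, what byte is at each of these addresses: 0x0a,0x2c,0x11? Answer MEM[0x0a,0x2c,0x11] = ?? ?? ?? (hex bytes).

MEM[0x0a,0x2c,0x11] = 6a 63 01

[0] 0x1a->0x08 len=5 : db 7e 6a 94 6a
[1] 0x00->0x2b len=2 : 44 63
[2] 0x28->0x0d len=3 : 01 0b cb
[3] 0x0d->0x11 len=3 : 01 0b cb
query mem[0x0a]=0x6a, mem[0x2c]=0x63, mem[0x11]=0x01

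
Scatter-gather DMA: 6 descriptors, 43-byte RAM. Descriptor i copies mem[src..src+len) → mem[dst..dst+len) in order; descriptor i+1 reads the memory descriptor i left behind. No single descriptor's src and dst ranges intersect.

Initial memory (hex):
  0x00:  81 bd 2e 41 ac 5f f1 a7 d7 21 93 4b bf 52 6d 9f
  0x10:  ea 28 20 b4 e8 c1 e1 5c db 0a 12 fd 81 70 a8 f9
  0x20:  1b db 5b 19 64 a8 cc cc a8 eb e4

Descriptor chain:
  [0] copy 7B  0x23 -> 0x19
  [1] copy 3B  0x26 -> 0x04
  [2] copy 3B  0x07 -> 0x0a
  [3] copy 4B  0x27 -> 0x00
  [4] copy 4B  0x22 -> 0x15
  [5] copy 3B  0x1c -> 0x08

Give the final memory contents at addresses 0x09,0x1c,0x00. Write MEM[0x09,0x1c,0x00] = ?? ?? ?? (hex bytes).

D0: mem[0x19..0x1f] <- [19 64 a8 cc cc a8 eb]
D1: mem[0x04..0x06] <- [cc cc a8]
D2: mem[0x0a..0x0c] <- [a7 d7 21]
D3: mem[0x00..0x03] <- [cc a8 eb e4]
D4: mem[0x15..0x18] <- [5b 19 64 a8]
D5: mem[0x08..0x0a] <- [cc cc a8]
query mem[0x09]=0xcc, mem[0x1c]=0xcc, mem[0x00]=0xcc

MEM[0x09,0x1c,0x00] = cc cc cc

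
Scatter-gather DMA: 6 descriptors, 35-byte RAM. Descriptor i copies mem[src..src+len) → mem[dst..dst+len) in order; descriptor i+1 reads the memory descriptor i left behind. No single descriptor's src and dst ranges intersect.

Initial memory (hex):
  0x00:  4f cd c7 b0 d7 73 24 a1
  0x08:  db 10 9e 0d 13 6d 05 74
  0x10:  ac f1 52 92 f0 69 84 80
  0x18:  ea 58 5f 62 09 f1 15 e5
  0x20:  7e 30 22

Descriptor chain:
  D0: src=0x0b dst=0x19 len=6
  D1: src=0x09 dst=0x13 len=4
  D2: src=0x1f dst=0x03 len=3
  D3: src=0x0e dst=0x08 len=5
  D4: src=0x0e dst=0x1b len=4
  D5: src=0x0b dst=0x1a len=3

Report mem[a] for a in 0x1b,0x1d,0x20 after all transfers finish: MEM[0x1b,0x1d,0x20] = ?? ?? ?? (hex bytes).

[0] 0x0b->0x19 len=6 : 0d 13 6d 05 74 ac
[1] 0x09->0x13 len=4 : 10 9e 0d 13
[2] 0x1f->0x03 len=3 : e5 7e 30
[3] 0x0e->0x08 len=5 : 05 74 ac f1 52
[4] 0x0e->0x1b len=4 : 05 74 ac f1
[5] 0x0b->0x1a len=3 : f1 52 6d
query mem[0x1b]=0x52, mem[0x1d]=0xac, mem[0x20]=0x7e

MEM[0x1b,0x1d,0x20] = 52 ac 7e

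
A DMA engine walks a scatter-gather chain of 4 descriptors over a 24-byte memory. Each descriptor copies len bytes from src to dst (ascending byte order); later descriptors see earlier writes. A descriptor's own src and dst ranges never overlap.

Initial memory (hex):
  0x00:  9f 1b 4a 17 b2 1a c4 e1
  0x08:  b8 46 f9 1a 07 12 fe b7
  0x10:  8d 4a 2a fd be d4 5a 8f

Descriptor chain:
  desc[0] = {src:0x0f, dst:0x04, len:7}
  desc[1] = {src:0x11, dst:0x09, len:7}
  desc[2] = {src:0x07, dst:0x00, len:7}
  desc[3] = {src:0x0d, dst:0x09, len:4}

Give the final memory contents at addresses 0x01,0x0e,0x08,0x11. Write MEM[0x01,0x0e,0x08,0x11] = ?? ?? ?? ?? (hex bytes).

#0 dst[0x04+7] := {0xb7,0x8d,0x4a,0x2a,0xfd,0xbe,0xd4}
#1 dst[0x09+7] := {0x4a,0x2a,0xfd,0xbe,0xd4,0x5a,0x8f}
#2 dst[0x00+7] := {0x2a,0xfd,0x4a,0x2a,0xfd,0xbe,0xd4}
#3 dst[0x09+4] := {0xd4,0x5a,0x8f,0x8d}
query mem[0x01]=0xfd, mem[0x0e]=0x5a, mem[0x08]=0xfd, mem[0x11]=0x4a

MEM[0x01,0x0e,0x08,0x11] = fd 5a fd 4a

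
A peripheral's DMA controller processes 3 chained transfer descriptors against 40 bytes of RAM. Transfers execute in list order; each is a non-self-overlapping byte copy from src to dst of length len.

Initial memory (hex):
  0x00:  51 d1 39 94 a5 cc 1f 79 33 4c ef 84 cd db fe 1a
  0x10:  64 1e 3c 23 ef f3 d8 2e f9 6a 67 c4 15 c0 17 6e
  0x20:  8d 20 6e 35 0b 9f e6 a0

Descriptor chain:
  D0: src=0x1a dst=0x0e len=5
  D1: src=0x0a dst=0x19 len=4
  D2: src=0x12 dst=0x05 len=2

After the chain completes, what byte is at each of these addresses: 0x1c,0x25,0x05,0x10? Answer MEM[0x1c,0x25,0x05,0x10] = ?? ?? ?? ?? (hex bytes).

[0] 0x1a->0x0e len=5 : 67 c4 15 c0 17
[1] 0x0a->0x19 len=4 : ef 84 cd db
[2] 0x12->0x05 len=2 : 17 23
query mem[0x1c]=0xdb, mem[0x25]=0x9f, mem[0x05]=0x17, mem[0x10]=0x15

MEM[0x1c,0x25,0x05,0x10] = db 9f 17 15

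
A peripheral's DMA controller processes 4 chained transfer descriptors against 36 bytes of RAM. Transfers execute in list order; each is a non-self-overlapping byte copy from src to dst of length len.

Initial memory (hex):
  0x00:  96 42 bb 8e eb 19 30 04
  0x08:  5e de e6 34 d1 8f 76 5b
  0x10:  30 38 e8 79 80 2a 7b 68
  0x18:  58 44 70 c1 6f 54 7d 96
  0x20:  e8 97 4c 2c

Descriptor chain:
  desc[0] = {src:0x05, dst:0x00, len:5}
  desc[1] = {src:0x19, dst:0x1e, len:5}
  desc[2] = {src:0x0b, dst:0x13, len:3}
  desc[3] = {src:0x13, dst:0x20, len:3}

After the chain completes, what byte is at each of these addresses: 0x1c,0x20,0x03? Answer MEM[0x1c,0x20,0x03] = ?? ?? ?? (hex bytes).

D0: mem[0x00..0x04] <- [19 30 04 5e de]
D1: mem[0x1e..0x22] <- [44 70 c1 6f 54]
D2: mem[0x13..0x15] <- [34 d1 8f]
D3: mem[0x20..0x22] <- [34 d1 8f]
query mem[0x1c]=0x6f, mem[0x20]=0x34, mem[0x03]=0x5e

MEM[0x1c,0x20,0x03] = 6f 34 5e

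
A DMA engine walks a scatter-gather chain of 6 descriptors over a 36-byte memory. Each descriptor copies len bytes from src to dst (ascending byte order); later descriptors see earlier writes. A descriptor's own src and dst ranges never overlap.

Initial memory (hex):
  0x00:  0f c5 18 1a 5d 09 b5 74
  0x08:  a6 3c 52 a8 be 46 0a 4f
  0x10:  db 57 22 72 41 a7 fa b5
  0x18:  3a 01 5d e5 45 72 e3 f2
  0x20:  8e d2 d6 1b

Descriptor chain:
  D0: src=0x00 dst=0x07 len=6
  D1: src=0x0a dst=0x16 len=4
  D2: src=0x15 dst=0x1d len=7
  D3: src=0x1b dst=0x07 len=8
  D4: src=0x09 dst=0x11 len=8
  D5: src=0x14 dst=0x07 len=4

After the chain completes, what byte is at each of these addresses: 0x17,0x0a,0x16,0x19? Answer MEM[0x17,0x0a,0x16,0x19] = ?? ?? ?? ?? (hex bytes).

MEM[0x17,0x0a,0x16,0x19] = 4f 4f 5d 46

D0: mem[0x07..0x0c] <- [0f c5 18 1a 5d 09]
D1: mem[0x16..0x19] <- [1a 5d 09 46]
D2: mem[0x1d..0x23] <- [a7 1a 5d 09 46 5d e5]
D3: mem[0x07..0x0e] <- [e5 45 a7 1a 5d 09 46 5d]
D4: mem[0x11..0x18] <- [a7 1a 5d 09 46 5d 4f db]
D5: mem[0x07..0x0a] <- [09 46 5d 4f]
query mem[0x17]=0x4f, mem[0x0a]=0x4f, mem[0x16]=0x5d, mem[0x19]=0x46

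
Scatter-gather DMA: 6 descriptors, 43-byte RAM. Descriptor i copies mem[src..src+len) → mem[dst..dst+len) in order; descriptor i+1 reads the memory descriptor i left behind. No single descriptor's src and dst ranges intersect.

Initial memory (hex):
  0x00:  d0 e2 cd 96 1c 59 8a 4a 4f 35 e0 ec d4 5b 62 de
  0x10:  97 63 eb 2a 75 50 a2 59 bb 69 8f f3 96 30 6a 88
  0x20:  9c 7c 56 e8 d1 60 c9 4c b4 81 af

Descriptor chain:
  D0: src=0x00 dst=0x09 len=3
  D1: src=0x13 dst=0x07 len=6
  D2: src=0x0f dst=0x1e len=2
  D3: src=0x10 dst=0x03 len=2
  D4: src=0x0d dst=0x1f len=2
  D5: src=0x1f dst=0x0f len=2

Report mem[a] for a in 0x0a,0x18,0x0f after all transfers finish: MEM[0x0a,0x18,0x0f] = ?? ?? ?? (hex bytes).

[0] 0x00->0x09 len=3 : d0 e2 cd
[1] 0x13->0x07 len=6 : 2a 75 50 a2 59 bb
[2] 0x0f->0x1e len=2 : de 97
[3] 0x10->0x03 len=2 : 97 63
[4] 0x0d->0x1f len=2 : 5b 62
[5] 0x1f->0x0f len=2 : 5b 62
query mem[0x0a]=0xa2, mem[0x18]=0xbb, mem[0x0f]=0x5b

MEM[0x0a,0x18,0x0f] = a2 bb 5b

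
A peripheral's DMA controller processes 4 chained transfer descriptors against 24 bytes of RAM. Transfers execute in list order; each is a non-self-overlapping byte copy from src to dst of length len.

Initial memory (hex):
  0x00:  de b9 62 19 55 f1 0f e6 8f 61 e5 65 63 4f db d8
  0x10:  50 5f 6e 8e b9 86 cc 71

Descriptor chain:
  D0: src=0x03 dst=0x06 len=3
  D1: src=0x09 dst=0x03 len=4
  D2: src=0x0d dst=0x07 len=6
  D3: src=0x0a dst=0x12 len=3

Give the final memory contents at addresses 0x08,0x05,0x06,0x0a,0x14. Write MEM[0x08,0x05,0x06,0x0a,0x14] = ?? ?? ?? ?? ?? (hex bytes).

  after D0: wrote 3B at 0x06 = 1955f1
  after D1: wrote 4B at 0x03 = 61e56563
  after D2: wrote 6B at 0x07 = 4fdbd8505f6e
  after D3: wrote 3B at 0x12 = 505f6e
query mem[0x08]=0xdb, mem[0x05]=0x65, mem[0x06]=0x63, mem[0x0a]=0x50, mem[0x14]=0x6e

MEM[0x08,0x05,0x06,0x0a,0x14] = db 65 63 50 6e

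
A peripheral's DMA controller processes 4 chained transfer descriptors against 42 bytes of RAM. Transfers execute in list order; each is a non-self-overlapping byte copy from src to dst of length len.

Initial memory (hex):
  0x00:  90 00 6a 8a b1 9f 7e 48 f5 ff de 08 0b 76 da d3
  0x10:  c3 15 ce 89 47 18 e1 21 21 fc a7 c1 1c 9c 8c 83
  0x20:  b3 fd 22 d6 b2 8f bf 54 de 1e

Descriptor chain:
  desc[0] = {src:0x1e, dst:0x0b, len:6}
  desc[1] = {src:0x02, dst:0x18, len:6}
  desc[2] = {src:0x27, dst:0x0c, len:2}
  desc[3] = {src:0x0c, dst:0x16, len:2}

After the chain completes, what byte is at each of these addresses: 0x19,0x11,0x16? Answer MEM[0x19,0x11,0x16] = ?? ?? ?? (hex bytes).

MEM[0x19,0x11,0x16] = 8a 15 54

[0] 0x1e->0x0b len=6 : 8c 83 b3 fd 22 d6
[1] 0x02->0x18 len=6 : 6a 8a b1 9f 7e 48
[2] 0x27->0x0c len=2 : 54 de
[3] 0x0c->0x16 len=2 : 54 de
query mem[0x19]=0x8a, mem[0x11]=0x15, mem[0x16]=0x54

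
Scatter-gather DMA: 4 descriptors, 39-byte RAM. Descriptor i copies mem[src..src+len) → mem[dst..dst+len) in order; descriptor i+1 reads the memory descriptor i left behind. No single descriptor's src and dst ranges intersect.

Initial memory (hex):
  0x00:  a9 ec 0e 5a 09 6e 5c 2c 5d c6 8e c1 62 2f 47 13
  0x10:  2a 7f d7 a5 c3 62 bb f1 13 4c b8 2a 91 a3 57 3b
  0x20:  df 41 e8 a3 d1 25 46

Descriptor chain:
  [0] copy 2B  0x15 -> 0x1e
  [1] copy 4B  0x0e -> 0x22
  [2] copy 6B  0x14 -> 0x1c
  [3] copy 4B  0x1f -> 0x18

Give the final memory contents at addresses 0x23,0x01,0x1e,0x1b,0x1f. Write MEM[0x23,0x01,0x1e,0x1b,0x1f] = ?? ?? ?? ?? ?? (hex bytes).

MEM[0x23,0x01,0x1e,0x1b,0x1f] = 13 ec bb 47 f1

#0 dst[0x1e+2] := {0x62,0xbb}
#1 dst[0x22+4] := {0x47,0x13,0x2a,0x7f}
#2 dst[0x1c+6] := {0xc3,0x62,0xbb,0xf1,0x13,0x4c}
#3 dst[0x18+4] := {0xf1,0x13,0x4c,0x47}
query mem[0x23]=0x13, mem[0x01]=0xec, mem[0x1e]=0xbb, mem[0x1b]=0x47, mem[0x1f]=0xf1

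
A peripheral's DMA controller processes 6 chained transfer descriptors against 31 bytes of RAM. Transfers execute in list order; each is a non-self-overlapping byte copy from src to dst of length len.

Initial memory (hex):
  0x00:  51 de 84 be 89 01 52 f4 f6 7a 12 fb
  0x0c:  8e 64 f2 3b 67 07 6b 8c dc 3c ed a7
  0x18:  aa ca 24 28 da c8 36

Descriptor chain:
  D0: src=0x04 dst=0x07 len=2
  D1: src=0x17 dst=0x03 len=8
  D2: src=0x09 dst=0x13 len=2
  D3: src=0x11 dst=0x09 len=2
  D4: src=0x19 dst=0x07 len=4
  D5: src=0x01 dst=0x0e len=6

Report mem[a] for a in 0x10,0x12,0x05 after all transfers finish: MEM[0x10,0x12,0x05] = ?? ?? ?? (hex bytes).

#0 dst[0x07+2] := {0x89,0x01}
#1 dst[0x03+8] := {0xa7,0xaa,0xca,0x24,0x28,0xda,0xc8,0x36}
#2 dst[0x13+2] := {0xc8,0x36}
#3 dst[0x09+2] := {0x07,0x6b}
#4 dst[0x07+4] := {0xca,0x24,0x28,0xda}
#5 dst[0x0e+6] := {0xde,0x84,0xa7,0xaa,0xca,0x24}
query mem[0x10]=0xa7, mem[0x12]=0xca, mem[0x05]=0xca

MEM[0x10,0x12,0x05] = a7 ca ca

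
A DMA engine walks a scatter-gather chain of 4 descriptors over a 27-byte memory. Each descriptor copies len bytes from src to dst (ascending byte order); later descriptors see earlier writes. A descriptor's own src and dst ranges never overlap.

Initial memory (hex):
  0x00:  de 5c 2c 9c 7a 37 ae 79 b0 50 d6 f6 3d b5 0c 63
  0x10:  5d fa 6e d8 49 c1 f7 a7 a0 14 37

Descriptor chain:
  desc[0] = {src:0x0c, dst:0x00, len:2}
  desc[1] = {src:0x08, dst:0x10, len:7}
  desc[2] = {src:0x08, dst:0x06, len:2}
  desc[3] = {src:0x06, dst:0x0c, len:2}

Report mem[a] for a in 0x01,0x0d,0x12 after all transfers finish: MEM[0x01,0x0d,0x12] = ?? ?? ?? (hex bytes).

[0] 0x0c->0x00 len=2 : 3d b5
[1] 0x08->0x10 len=7 : b0 50 d6 f6 3d b5 0c
[2] 0x08->0x06 len=2 : b0 50
[3] 0x06->0x0c len=2 : b0 50
query mem[0x01]=0xb5, mem[0x0d]=0x50, mem[0x12]=0xd6

MEM[0x01,0x0d,0x12] = b5 50 d6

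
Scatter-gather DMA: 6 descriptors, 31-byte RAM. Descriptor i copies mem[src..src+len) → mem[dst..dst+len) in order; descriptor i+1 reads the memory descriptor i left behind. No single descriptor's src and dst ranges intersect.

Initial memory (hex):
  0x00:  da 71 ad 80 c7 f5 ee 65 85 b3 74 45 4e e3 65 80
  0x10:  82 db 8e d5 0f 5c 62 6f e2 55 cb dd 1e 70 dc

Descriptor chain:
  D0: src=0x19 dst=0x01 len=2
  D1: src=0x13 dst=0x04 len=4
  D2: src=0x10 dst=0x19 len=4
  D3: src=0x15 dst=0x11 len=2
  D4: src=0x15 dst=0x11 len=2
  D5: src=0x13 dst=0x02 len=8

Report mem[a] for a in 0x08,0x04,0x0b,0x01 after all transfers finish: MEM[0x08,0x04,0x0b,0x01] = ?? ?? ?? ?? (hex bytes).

MEM[0x08,0x04,0x0b,0x01] = 82 5c 45 55

[0] 0x19->0x01 len=2 : 55 cb
[1] 0x13->0x04 len=4 : d5 0f 5c 62
[2] 0x10->0x19 len=4 : 82 db 8e d5
[3] 0x15->0x11 len=2 : 5c 62
[4] 0x15->0x11 len=2 : 5c 62
[5] 0x13->0x02 len=8 : d5 0f 5c 62 6f e2 82 db
query mem[0x08]=0x82, mem[0x04]=0x5c, mem[0x0b]=0x45, mem[0x01]=0x55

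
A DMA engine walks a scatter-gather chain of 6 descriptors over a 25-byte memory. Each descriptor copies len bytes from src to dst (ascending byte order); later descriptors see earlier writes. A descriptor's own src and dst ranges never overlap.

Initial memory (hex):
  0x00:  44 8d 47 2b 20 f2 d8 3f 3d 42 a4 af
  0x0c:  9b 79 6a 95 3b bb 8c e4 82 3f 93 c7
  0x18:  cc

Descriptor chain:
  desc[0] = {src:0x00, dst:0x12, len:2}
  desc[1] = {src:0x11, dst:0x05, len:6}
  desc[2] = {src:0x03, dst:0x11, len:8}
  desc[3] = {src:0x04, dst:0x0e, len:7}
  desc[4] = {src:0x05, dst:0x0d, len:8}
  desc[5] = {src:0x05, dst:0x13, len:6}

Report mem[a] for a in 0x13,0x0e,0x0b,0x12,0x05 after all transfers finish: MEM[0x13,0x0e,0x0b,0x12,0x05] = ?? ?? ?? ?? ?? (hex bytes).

MEM[0x13,0x0e,0x0b,0x12,0x05] = bb 44 af 93 bb

[0] 0x00->0x12 len=2 : 44 8d
[1] 0x11->0x05 len=6 : bb 44 8d 82 3f 93
[2] 0x03->0x11 len=8 : 2b 20 bb 44 8d 82 3f 93
[3] 0x04->0x0e len=7 : 20 bb 44 8d 82 3f 93
[4] 0x05->0x0d len=8 : bb 44 8d 82 3f 93 af 9b
[5] 0x05->0x13 len=6 : bb 44 8d 82 3f 93
query mem[0x13]=0xbb, mem[0x0e]=0x44, mem[0x0b]=0xaf, mem[0x12]=0x93, mem[0x05]=0xbb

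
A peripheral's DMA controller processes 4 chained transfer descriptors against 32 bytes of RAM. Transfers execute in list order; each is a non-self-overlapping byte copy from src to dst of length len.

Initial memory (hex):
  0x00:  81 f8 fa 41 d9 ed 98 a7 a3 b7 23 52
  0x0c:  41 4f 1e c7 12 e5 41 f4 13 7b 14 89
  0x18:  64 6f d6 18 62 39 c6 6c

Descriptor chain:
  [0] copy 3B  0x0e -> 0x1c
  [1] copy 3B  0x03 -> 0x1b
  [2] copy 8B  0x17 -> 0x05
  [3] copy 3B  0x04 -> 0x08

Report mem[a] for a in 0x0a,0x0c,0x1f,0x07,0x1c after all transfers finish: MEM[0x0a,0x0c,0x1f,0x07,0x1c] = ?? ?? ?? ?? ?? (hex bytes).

  after D0: wrote 3B at 0x1c = 1ec712
  after D1: wrote 3B at 0x1b = 41d9ed
  after D2: wrote 8B at 0x05 = 89646fd641d9ed12
  after D3: wrote 3B at 0x08 = d98964
query mem[0x0a]=0x64, mem[0x0c]=0x12, mem[0x1f]=0x6c, mem[0x07]=0x6f, mem[0x1c]=0xd9

MEM[0x0a,0x0c,0x1f,0x07,0x1c] = 64 12 6c 6f d9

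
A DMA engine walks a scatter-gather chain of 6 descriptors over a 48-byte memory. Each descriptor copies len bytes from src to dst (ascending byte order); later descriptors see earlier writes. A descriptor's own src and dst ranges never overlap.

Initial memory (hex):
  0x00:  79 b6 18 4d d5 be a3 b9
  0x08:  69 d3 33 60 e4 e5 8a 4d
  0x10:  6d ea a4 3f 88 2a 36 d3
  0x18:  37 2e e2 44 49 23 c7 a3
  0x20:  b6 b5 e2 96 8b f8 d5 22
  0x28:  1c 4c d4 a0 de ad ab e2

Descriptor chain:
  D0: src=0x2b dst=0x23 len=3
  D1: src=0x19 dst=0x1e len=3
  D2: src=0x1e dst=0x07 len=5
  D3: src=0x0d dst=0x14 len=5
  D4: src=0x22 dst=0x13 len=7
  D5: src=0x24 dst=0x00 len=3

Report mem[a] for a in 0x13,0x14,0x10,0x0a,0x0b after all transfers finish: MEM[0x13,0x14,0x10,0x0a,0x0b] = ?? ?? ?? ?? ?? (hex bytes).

  after D0: wrote 3B at 0x23 = a0dead
  after D1: wrote 3B at 0x1e = 2ee244
  after D2: wrote 5B at 0x07 = 2ee244b5e2
  after D3: wrote 5B at 0x14 = e58a4d6dea
  after D4: wrote 7B at 0x13 = e2a0deadd5221c
  after D5: wrote 3B at 0x00 = deadd5
query mem[0x13]=0xe2, mem[0x14]=0xa0, mem[0x10]=0x6d, mem[0x0a]=0xb5, mem[0x0b]=0xe2

MEM[0x13,0x14,0x10,0x0a,0x0b] = e2 a0 6d b5 e2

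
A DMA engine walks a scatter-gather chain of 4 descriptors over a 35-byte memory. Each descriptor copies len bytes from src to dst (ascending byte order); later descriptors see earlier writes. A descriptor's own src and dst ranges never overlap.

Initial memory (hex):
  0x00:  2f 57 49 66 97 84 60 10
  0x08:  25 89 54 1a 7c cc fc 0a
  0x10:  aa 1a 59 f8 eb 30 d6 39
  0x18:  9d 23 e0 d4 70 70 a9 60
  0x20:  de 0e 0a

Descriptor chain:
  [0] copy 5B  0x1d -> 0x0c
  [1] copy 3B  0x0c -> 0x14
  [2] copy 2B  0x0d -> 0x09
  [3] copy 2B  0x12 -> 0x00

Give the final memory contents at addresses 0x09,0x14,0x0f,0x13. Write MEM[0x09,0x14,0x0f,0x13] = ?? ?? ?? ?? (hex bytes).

MEM[0x09,0x14,0x0f,0x13] = a9 70 de f8

D0: mem[0x0c..0x10] <- [70 a9 60 de 0e]
D1: mem[0x14..0x16] <- [70 a9 60]
D2: mem[0x09..0x0a] <- [a9 60]
D3: mem[0x00..0x01] <- [59 f8]
query mem[0x09]=0xa9, mem[0x14]=0x70, mem[0x0f]=0xde, mem[0x13]=0xf8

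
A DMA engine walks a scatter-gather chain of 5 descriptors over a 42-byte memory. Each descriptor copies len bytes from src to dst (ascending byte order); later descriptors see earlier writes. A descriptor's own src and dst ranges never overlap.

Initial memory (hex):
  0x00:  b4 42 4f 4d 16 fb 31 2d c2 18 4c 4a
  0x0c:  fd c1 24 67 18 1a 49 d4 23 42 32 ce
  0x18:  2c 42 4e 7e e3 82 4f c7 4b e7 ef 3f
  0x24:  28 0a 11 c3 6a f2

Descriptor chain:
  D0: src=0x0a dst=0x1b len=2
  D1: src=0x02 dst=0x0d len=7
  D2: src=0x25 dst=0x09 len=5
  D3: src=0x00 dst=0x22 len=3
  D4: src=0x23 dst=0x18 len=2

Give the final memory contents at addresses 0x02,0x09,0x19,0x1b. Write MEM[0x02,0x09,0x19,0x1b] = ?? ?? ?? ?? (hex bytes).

[0] 0x0a->0x1b len=2 : 4c 4a
[1] 0x02->0x0d len=7 : 4f 4d 16 fb 31 2d c2
[2] 0x25->0x09 len=5 : 0a 11 c3 6a f2
[3] 0x00->0x22 len=3 : b4 42 4f
[4] 0x23->0x18 len=2 : 42 4f
query mem[0x02]=0x4f, mem[0x09]=0x0a, mem[0x19]=0x4f, mem[0x1b]=0x4c

MEM[0x02,0x09,0x19,0x1b] = 4f 0a 4f 4c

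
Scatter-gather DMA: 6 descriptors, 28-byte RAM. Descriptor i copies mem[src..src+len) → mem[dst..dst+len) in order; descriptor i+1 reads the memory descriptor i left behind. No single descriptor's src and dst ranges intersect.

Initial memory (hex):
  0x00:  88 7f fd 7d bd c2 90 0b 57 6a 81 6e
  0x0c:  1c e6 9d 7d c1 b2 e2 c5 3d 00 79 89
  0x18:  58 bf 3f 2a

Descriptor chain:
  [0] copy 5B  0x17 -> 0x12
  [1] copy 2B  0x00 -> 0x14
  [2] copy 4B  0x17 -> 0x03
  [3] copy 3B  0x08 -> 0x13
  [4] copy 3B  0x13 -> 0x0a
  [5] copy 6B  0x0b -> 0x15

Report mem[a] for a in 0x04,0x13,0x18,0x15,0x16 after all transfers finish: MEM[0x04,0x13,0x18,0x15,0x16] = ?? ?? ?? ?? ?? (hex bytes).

#0 dst[0x12+5] := {0x89,0x58,0xbf,0x3f,0x2a}
#1 dst[0x14+2] := {0x88,0x7f}
#2 dst[0x03+4] := {0x89,0x58,0xbf,0x3f}
#3 dst[0x13+3] := {0x57,0x6a,0x81}
#4 dst[0x0a+3] := {0x57,0x6a,0x81}
#5 dst[0x15+6] := {0x6a,0x81,0xe6,0x9d,0x7d,0xc1}
query mem[0x04]=0x58, mem[0x13]=0x57, mem[0x18]=0x9d, mem[0x15]=0x6a, mem[0x16]=0x81

MEM[0x04,0x13,0x18,0x15,0x16] = 58 57 9d 6a 81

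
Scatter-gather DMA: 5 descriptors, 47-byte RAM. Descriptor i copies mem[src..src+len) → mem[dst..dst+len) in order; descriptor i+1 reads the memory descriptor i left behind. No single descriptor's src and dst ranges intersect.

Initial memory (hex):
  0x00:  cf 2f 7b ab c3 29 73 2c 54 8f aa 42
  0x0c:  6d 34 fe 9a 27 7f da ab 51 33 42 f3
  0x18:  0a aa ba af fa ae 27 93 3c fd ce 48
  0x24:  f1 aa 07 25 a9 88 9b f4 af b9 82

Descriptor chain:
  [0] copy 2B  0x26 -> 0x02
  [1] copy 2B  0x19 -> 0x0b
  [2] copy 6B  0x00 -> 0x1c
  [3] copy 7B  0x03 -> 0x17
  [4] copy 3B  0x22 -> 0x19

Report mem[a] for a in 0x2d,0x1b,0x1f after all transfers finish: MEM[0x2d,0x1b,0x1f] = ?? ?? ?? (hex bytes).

[0] 0x26->0x02 len=2 : 07 25
[1] 0x19->0x0b len=2 : aa ba
[2] 0x00->0x1c len=6 : cf 2f 07 25 c3 29
[3] 0x03->0x17 len=7 : 25 c3 29 73 2c 54 8f
[4] 0x22->0x19 len=3 : ce 48 f1
query mem[0x2d]=0xb9, mem[0x1b]=0xf1, mem[0x1f]=0x25

MEM[0x2d,0x1b,0x1f] = b9 f1 25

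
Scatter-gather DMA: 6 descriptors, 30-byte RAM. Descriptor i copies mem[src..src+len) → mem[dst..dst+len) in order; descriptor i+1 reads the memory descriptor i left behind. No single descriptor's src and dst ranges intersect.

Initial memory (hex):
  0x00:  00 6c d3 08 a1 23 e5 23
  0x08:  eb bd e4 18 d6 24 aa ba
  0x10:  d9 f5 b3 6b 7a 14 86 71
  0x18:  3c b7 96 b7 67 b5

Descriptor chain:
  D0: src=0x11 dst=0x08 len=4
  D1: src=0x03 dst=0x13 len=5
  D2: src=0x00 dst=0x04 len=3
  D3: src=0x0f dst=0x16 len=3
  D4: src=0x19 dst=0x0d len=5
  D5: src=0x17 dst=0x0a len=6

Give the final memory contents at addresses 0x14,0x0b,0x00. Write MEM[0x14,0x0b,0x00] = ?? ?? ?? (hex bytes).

MEM[0x14,0x0b,0x00] = a1 f5 00

#0 dst[0x08+4] := {0xf5,0xb3,0x6b,0x7a}
#1 dst[0x13+5] := {0x08,0xa1,0x23,0xe5,0x23}
#2 dst[0x04+3] := {0x00,0x6c,0xd3}
#3 dst[0x16+3] := {0xba,0xd9,0xf5}
#4 dst[0x0d+5] := {0xb7,0x96,0xb7,0x67,0xb5}
#5 dst[0x0a+6] := {0xd9,0xf5,0xb7,0x96,0xb7,0x67}
query mem[0x14]=0xa1, mem[0x0b]=0xf5, mem[0x00]=0x00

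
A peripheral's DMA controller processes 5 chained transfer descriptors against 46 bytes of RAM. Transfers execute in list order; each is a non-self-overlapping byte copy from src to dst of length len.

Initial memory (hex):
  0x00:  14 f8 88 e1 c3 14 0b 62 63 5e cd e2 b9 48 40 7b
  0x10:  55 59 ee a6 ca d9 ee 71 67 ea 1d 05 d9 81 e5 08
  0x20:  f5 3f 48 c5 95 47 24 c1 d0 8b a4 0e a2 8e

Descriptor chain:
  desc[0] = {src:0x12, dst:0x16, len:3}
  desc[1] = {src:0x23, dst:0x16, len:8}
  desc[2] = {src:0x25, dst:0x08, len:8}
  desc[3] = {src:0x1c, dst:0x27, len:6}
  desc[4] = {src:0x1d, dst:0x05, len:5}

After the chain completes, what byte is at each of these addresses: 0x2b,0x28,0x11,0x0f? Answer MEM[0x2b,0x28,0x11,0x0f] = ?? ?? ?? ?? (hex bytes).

[0] 0x12->0x16 len=3 : ee a6 ca
[1] 0x23->0x16 len=8 : c5 95 47 24 c1 d0 8b a4
[2] 0x25->0x08 len=8 : 47 24 c1 d0 8b a4 0e a2
[3] 0x1c->0x27 len=6 : 8b a4 e5 08 f5 3f
[4] 0x1d->0x05 len=5 : a4 e5 08 f5 3f
query mem[0x2b]=0xf5, mem[0x28]=0xa4, mem[0x11]=0x59, mem[0x0f]=0xa2

MEM[0x2b,0x28,0x11,0x0f] = f5 a4 59 a2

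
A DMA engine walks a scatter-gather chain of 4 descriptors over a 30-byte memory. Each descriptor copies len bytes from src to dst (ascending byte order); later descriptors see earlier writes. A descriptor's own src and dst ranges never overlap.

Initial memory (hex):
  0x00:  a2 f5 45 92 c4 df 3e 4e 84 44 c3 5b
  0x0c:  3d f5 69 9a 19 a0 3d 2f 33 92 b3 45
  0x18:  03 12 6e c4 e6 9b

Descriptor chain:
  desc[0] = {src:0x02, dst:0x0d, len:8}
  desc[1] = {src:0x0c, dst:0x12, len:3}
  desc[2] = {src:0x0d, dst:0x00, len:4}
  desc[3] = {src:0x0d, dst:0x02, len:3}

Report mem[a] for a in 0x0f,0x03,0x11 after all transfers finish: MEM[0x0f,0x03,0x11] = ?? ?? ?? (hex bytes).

  after D0: wrote 8B at 0x0d = 4592c4df3e4e8444
  after D1: wrote 3B at 0x12 = 3d4592
  after D2: wrote 4B at 0x00 = 4592c4df
  after D3: wrote 3B at 0x02 = 4592c4
query mem[0x0f]=0xc4, mem[0x03]=0x92, mem[0x11]=0x3e

MEM[0x0f,0x03,0x11] = c4 92 3e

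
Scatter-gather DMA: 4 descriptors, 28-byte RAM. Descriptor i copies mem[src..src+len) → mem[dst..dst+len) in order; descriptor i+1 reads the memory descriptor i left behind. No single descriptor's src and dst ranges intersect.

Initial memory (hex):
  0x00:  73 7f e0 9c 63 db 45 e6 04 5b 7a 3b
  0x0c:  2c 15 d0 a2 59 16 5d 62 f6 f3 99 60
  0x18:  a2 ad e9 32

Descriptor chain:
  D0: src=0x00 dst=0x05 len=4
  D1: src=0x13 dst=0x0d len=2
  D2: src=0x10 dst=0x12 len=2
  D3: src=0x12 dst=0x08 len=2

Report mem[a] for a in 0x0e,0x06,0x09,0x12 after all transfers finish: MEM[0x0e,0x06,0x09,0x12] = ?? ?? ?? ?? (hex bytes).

#0 dst[0x05+4] := {0x73,0x7f,0xe0,0x9c}
#1 dst[0x0d+2] := {0x62,0xf6}
#2 dst[0x12+2] := {0x59,0x16}
#3 dst[0x08+2] := {0x59,0x16}
query mem[0x0e]=0xf6, mem[0x06]=0x7f, mem[0x09]=0x16, mem[0x12]=0x59

MEM[0x0e,0x06,0x09,0x12] = f6 7f 16 59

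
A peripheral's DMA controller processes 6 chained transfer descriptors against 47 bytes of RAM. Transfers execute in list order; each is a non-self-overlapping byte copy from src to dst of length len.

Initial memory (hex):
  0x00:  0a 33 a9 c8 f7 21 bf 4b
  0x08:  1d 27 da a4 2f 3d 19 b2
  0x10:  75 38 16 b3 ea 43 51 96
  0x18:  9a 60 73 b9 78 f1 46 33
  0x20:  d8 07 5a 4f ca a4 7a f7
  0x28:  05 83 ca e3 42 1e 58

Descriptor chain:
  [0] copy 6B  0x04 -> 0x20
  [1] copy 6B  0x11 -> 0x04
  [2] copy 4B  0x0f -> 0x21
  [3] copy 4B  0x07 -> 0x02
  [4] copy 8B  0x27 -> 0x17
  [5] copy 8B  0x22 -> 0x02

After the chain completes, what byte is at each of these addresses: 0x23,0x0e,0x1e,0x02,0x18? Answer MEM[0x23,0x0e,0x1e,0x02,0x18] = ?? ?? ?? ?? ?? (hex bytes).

MEM[0x23,0x0e,0x1e,0x02,0x18] = 38 19 58 75 05

[0] 0x04->0x20 len=6 : f7 21 bf 4b 1d 27
[1] 0x11->0x04 len=6 : 38 16 b3 ea 43 51
[2] 0x0f->0x21 len=4 : b2 75 38 16
[3] 0x07->0x02 len=4 : ea 43 51 da
[4] 0x27->0x17 len=8 : f7 05 83 ca e3 42 1e 58
[5] 0x22->0x02 len=8 : 75 38 16 27 7a f7 05 83
query mem[0x23]=0x38, mem[0x0e]=0x19, mem[0x1e]=0x58, mem[0x02]=0x75, mem[0x18]=0x05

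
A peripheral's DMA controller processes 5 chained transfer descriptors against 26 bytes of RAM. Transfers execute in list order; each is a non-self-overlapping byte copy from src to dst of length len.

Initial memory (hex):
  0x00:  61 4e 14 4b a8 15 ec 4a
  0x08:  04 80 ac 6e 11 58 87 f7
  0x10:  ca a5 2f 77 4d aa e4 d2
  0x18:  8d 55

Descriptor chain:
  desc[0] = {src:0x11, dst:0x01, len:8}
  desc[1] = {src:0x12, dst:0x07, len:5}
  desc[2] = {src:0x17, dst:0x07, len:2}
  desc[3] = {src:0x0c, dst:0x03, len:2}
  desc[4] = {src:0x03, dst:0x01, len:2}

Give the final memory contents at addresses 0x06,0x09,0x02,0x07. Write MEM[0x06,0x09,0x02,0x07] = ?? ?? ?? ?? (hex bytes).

  after D0: wrote 8B at 0x01 = a52f774daae4d28d
  after D1: wrote 5B at 0x07 = 2f774daae4
  after D2: wrote 2B at 0x07 = d28d
  after D3: wrote 2B at 0x03 = 1158
  after D4: wrote 2B at 0x01 = 1158
query mem[0x06]=0xe4, mem[0x09]=0x4d, mem[0x02]=0x58, mem[0x07]=0xd2

MEM[0x06,0x09,0x02,0x07] = e4 4d 58 d2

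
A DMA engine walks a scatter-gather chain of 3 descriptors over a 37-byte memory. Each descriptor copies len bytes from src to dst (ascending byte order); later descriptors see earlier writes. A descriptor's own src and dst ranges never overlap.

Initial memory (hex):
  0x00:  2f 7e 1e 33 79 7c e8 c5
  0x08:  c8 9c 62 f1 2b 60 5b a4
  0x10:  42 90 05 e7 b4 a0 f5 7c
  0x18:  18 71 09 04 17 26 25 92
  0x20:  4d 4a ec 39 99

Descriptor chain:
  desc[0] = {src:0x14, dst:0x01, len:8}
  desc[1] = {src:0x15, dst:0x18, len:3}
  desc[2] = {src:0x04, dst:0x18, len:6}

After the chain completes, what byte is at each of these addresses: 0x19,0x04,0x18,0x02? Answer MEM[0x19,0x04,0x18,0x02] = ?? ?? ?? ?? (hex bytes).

MEM[0x19,0x04,0x18,0x02] = 18 7c 7c a0

[0] 0x14->0x01 len=8 : b4 a0 f5 7c 18 71 09 04
[1] 0x15->0x18 len=3 : a0 f5 7c
[2] 0x04->0x18 len=6 : 7c 18 71 09 04 9c
query mem[0x19]=0x18, mem[0x04]=0x7c, mem[0x18]=0x7c, mem[0x02]=0xa0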